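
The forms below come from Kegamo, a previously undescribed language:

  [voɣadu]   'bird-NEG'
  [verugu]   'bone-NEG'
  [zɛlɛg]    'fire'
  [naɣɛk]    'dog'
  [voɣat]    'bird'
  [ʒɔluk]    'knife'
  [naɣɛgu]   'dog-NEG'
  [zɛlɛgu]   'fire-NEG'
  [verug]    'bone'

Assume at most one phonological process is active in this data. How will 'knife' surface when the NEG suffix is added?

The stem for 'dog' ends in [k] in [naɣɛk] but [g] in [naɣɛgu].
If /g/ were underlying and a rule turned it into [k] in isolation, 'bone' would also alternate; but it has [g] in both [verug] and [verugu].
The underlying segment must be /k/; voiceless stops become voiced between vowels, yielding [g] there.
The one attested form of 'knife', [ʒɔluk], shows underlying /ʒɔluk/. Applying the same rule between vowels gives [ʒɔlugu].

[ʒɔlugu]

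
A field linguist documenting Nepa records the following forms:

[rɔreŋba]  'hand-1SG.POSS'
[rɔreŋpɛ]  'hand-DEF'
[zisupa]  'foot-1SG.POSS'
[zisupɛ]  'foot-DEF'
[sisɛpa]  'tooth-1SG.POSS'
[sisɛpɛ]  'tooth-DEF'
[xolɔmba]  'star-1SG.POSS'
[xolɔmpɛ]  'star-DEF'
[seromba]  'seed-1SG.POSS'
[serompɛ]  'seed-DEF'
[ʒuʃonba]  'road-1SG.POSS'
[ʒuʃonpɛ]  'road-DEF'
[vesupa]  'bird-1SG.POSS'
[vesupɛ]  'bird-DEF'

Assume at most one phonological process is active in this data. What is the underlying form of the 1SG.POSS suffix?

The 1SG.POSS morpheme has two allomorphs, [-ba] and [-pa].
By contrast the DEF suffix keeps its initial [p] throughout — that segment must be underlying.
So the underlying form is /-ba/, and voiced stops become voiceless after a vowel.

/-ba/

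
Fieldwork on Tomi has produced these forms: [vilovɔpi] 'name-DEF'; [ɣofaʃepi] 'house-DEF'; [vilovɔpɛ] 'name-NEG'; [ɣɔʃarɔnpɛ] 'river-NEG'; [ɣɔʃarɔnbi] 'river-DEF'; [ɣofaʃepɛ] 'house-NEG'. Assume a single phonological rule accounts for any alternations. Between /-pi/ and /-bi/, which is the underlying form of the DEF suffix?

/-bi/

The DEF morpheme has two allomorphs, [-bi] and [-pi].
The NEG suffix, which begins with [p], is invariant after every stem; so [p] is not altered by any rule here.
So the underlying form is /-bi/, and voiced stops become voiceless after a vowel.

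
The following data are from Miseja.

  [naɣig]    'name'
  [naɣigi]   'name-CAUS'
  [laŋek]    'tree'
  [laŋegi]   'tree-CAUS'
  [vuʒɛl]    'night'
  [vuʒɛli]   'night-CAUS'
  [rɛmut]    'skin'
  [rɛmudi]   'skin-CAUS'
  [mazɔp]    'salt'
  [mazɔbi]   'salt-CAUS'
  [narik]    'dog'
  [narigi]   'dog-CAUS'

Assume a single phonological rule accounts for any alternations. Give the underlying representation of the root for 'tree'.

The stem for 'tree' ends in [k] in [laŋek] but [g] in [laŋegi].
If /g/ were underlying and a rule turned it into [k] in isolation, 'name' would also alternate; but it has [g] in both [naɣig] and [naɣigi].
So /k/ is underlying, and a rule of intervocalic voicing — voiceless stops become voiced between vowels — gives [g].

/laŋek/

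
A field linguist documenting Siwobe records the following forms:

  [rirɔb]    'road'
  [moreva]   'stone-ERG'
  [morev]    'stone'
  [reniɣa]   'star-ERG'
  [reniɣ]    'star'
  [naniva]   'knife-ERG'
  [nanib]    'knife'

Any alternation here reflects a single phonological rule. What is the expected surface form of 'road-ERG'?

[rirɔva]

The stem for 'knife' ends in [v] in [naniva] but [b] in [nanib].
Compare 'stone', with invariant [v] in [moreva] and [morev]: an analysis with underlying /v/ and a rule producing [b] in isolation would wrongly predict alternation here too.
Therefore /b/ is basic and [v] is derived by intervocalic spirantization (voiced stops become fricatives between vowels).
The one attested form of 'road', [rirɔb], shows underlying /rirɔb/. Applying the same rule between vowels gives [rirɔva].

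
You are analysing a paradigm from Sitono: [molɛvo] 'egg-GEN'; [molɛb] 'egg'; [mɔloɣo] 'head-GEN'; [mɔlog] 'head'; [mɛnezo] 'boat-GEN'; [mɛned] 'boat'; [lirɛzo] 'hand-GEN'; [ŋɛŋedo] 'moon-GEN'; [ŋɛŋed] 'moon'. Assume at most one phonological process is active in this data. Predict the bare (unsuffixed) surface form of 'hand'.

In [mɛnezo] and [mɛned] the final segment of 'boat' alternates: [z] ~ [d].
If /d/ were underlying and a rule turned it into [z] before the GEN suffix, 'moon' would also alternate; but it has [d] in both [ŋɛŋedo] and [ŋɛŋed].
So /z/ is underlying, and a rule of word-final hardening — voiced fricatives become stops word-finally — gives [d].
From [lirɛzo] the stem 'hand' is /lirɛz/; word-finally this yields [lirɛd].

[lirɛd]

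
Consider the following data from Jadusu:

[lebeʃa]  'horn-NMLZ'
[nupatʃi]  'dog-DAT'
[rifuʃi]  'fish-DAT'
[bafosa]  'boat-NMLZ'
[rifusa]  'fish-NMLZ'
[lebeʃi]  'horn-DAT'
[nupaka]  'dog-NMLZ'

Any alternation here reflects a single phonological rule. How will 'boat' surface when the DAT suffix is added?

[bafoʃi]

'fish' shows [s] ~ [ʃ] at the end of the stem ([rifusa] vs [rifuʃi]).
Compare 'horn', with invariant [ʃ] in [lebeʃa] and [lebeʃi]: an analysis with underlying /ʃ/ and a rule producing [s] before the NMLZ suffix would wrongly predict alternation here too.
So /s/ is underlying, and a rule of palatalization before a front vowel — /k/ and /s/ become palato-alveolar [tʃ] and [ʃ] before a front vowel — gives [ʃ].
The one attested form of 'boat', [bafosa], shows underlying /bafos/. Applying the same rule before a front vowel gives [bafoʃi].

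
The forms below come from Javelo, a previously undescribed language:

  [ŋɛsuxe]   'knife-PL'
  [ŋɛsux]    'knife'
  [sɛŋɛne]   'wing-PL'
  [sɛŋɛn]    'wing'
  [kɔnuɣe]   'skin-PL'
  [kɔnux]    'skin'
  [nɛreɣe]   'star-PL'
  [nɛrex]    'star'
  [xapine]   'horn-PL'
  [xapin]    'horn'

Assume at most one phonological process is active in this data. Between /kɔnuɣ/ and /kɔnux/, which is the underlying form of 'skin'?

/kɔnuɣ/

The root 'skin' surfaces as [kɔnuɣe] and [kɔnux], with a stem-final [ɣ] ~ [x] alternation.
But 'knife' keeps [x] in both environments ([ŋɛsuxe], [ŋɛsux]), so there is no rule changing /x/ to [ɣ] before the PL suffix.
Therefore /ɣ/ is basic and [x] is derived by word-final obstruent devoicing (voiced obstruents become voiceless word-finally).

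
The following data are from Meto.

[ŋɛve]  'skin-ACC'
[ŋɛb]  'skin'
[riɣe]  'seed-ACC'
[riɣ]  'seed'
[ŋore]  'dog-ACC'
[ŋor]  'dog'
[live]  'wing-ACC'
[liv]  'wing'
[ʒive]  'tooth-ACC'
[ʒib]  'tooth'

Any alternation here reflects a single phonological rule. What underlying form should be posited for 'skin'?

The root 'skin' surfaces as [ŋɛve] and [ŋɛb], with a stem-final [v] ~ [b] alternation.
But 'wing' keeps [v] in both environments ([live], [liv]), so there is no rule changing /v/ to [b] in isolation.
The alternation reflects intervocalic spirantization: voiced stops become fricatives between vowels. /b/ is underlying.

/ŋɛb/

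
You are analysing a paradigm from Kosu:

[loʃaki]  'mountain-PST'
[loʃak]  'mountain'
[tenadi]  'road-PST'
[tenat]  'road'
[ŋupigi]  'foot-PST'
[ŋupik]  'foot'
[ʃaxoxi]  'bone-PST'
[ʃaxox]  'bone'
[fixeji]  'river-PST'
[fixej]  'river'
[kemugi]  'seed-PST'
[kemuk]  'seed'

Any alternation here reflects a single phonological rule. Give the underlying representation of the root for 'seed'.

The stem for 'seed' ends in [g] in [kemugi] but [k] in [kemuk].
The stem 'mountain' ([loʃaki], [loʃak]) shows [k] unchanged in both environments, so [k] cannot be basic with [g] derived before the PST suffix.
The alternation reflects word-final obstruent devoicing: voiced obstruents become voiceless word-finally. /g/ is underlying.
So 'seed' = /kemug/.

/kemug/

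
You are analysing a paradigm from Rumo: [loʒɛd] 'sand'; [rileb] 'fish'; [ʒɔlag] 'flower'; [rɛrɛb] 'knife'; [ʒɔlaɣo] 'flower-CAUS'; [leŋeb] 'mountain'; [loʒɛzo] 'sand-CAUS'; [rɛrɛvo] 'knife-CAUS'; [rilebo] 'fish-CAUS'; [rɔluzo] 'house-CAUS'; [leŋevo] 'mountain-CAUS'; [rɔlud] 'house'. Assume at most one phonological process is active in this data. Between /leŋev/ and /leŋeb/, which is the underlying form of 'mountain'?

The root 'mountain' surfaces as [leŋevo] and [leŋeb], with a stem-final [v] ~ [b] alternation.
But 'fish' keeps [b] in both environments ([rilebo], [rileb]), so there is no rule changing /b/ to [v] before the CAUS suffix.
Therefore /v/ is basic and [b] is derived by word-final hardening (voiced fricatives become stops word-finally).

/leŋev/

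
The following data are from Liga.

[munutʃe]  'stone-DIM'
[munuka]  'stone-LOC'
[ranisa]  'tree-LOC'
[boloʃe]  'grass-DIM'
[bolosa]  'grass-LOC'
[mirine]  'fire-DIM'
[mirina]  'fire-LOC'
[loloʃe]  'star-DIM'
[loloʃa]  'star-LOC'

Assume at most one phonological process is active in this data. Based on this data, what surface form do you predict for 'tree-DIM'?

[raniʃe]

In [boloʃe] and [bolosa] the final segment of 'grass' alternates: [ʃ] ~ [s].
The stem 'star' ([loloʃe], [loloʃa]) shows [ʃ] unchanged in both environments, so [ʃ] cannot be basic with [s] derived before the LOC suffix.
The alternation reflects palatalization before a front vowel: /k/ and /s/ become palato-alveolar [tʃ] and [ʃ] before a front vowel. /s/ is underlying.
The one attested form of 'tree', [ranisa], shows underlying /ranis/. Applying the same rule before a front vowel gives [raniʃe].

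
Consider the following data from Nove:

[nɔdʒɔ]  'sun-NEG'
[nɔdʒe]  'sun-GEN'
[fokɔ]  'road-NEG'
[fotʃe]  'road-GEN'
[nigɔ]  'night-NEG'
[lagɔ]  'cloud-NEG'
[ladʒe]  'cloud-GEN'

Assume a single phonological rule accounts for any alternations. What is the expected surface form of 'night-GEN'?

[nidʒe]

The root 'cloud' surfaces as [lagɔ] and [ladʒe], with a stem-final [g] ~ [dʒ] alternation.
The stem 'sun' ([nɔdʒɔ], [nɔdʒe]) shows [dʒ] unchanged in both environments, so [dʒ] cannot be basic with [g] derived before the NEG suffix.
The alternation reflects palatalization before a front vowel: /k/ and /g/ become palato-alveolar [tʃ] and [dʒ] before a front vowel. /g/ is underlying.
From [nigɔ] the stem 'night' is /nig/; before a front vowel this yields [nidʒe].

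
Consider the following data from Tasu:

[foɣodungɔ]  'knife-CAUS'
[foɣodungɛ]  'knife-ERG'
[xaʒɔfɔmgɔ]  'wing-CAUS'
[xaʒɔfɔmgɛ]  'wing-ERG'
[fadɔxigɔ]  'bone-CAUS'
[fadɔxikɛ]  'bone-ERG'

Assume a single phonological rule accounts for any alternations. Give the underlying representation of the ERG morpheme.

The ERG suffix surfaces as [-gɛ] and [-kɛ], depending on the final segment of the stem.
The CAUS suffix, which begins with [g], is invariant after every stem; so [g] is not altered by any rule here.
The ERG suffix is therefore /-kɛ/ underlyingly, with post-nasal voicing: voiceless stops become voiced after a nasal.

/-kɛ/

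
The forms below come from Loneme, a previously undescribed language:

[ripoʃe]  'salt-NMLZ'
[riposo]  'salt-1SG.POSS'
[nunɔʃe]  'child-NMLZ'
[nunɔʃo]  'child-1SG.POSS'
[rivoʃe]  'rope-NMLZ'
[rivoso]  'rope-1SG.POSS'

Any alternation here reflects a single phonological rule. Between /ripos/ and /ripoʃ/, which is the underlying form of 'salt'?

/ripos/

'salt' shows [ʃ] ~ [s] at the end of the stem ([ripoʃe] vs [riposo]).
But 'child' keeps [ʃ] in both environments ([nunɔʃe], [nunɔʃo]), so there is no rule changing /ʃ/ to [s] before the 1SG.POSS suffix.
The underlying segment must be /s/; /s/ becomes palato-alveolar [ʃ] before a front vowel, yielding [ʃ] there.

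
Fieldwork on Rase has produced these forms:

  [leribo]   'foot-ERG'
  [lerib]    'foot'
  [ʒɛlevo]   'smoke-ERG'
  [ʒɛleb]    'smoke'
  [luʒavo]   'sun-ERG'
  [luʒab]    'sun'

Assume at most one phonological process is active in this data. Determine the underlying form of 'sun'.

/luʒav/

'sun' shows [v] ~ [b] at the end of the stem ([luʒavo] vs [luʒab]).
But 'foot' keeps [b] in both environments ([leribo], [lerib]), so there is no rule changing /b/ to [v] before the ERG suffix.
The underlying segment must be /v/; voiced fricatives become stops word-finally, yielding [b] there.
The underlying form of 'sun' is therefore /luʒav/.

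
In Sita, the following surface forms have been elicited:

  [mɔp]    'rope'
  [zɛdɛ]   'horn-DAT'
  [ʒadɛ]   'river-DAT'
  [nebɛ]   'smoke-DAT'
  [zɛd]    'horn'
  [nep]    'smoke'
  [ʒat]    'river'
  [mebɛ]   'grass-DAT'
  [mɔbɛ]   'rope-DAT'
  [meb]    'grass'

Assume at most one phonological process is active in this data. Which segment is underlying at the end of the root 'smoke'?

/p/

The root 'smoke' surfaces as [nebɛ] and [nep], with a stem-final [b] ~ [p] alternation.
Compare 'grass', with invariant [b] in [mebɛ] and [meb]: an analysis with underlying /b/ and a rule producing [p] in isolation would wrongly predict alternation here too.
The underlying segment must be /p/; voiceless stops become voiced between vowels, yielding [b] there.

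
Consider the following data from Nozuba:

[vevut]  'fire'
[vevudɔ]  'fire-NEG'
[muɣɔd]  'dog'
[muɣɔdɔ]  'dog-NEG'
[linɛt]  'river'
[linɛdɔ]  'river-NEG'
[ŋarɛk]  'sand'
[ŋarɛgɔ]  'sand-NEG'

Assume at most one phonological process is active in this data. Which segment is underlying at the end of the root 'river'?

The root 'river' surfaces as [linɛt] and [linɛdɔ], with a stem-final [t] ~ [d] alternation.
Compare 'dog', with invariant [d] in [muɣɔd] and [muɣɔdɔ]: an analysis with underlying /d/ and a rule producing [t] in isolation would wrongly predict alternation here too.
The alternation reflects intervocalic voicing: voiceless stops become voiced between vowels. /t/ is underlying.

/t/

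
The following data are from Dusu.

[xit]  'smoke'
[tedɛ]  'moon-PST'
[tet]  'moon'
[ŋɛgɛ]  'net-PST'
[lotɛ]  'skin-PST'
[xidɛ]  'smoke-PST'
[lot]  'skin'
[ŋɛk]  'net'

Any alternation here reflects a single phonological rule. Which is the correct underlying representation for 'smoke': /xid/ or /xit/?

/xid/

The stem for 'smoke' ends in [d] in [xidɛ] but [t] in [xit].
But 'skin' keeps [t] in both environments ([lotɛ], [lot]), so there is no rule changing /t/ to [d] before the PST suffix.
The alternation reflects word-final obstruent devoicing: voiced obstruents become voiceless word-finally. /d/ is underlying.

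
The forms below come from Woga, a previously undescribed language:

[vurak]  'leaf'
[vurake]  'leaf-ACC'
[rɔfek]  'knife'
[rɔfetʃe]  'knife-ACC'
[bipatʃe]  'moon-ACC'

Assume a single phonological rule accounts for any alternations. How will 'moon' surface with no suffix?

[bipak]

'knife' shows [k] ~ [tʃ] at the end of the stem ([rɔfek] vs [rɔfetʃe]).
If /k/ were underlying and a rule turned it into [tʃ] before the ACC suffix, 'leaf' would also alternate; but it has [k] in both [vurak] and [vurake].
So /tʃ/ is underlying, and a rule of depalatalization — palato-alveolar /tʃ/ becomes [k] when no front vowel follows — gives [k].
From [bipatʃe] the stem 'moon' is /bipatʃ/; when no front vowel follows this yields [bipak].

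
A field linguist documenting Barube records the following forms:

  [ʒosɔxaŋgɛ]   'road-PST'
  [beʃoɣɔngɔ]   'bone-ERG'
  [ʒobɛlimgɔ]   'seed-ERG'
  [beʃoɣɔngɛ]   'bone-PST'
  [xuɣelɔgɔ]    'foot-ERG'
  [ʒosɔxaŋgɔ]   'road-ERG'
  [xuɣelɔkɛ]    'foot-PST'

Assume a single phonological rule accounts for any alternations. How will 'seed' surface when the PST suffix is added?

The PST morpheme has two allomorphs, [-gɛ] and [-kɛ].
The ERG suffix, which begins with [g], is invariant after every stem; so [g] is not altered by any rule here.
The PST suffix is therefore /-kɛ/ underlyingly, with post-nasal voicing: voiceless stops become voiced after a nasal.
After 'seed', which ends in a nasal, the suffix surfaces as [-gɛ], giving [ʒobɛlimgɛ].

[ʒobɛlimgɛ]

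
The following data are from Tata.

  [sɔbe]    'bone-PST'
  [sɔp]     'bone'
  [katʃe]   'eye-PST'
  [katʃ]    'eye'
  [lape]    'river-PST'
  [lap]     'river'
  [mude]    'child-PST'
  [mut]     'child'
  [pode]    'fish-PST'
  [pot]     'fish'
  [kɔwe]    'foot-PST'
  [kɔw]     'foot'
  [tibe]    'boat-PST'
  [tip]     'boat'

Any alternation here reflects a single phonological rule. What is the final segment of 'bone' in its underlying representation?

/b/

The root 'bone' surfaces as [sɔbe] and [sɔp], with a stem-final [b] ~ [p] alternation.
If /p/ were underlying and a rule turned it into [b] before the PST suffix, 'river' would also alternate; but it has [p] in both [lape] and [lap].
Therefore /b/ is basic and [p] is derived by word-final obstruent devoicing (voiced obstruents become voiceless word-finally).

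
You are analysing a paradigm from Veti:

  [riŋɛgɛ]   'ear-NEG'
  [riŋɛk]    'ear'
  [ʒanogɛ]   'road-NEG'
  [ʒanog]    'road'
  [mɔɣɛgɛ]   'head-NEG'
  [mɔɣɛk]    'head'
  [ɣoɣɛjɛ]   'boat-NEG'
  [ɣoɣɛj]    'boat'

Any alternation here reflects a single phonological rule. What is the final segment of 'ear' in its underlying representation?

In [riŋɛgɛ] and [riŋɛk] the final segment of 'ear' alternates: [g] ~ [k].
The stem 'road' ([ʒanogɛ], [ʒanog]) shows [g] unchanged in both environments, so [g] cannot be basic with [k] derived in isolation.
The alternation reflects intervocalic voicing: voiceless stops become voiced between vowels. /k/ is underlying.

/k/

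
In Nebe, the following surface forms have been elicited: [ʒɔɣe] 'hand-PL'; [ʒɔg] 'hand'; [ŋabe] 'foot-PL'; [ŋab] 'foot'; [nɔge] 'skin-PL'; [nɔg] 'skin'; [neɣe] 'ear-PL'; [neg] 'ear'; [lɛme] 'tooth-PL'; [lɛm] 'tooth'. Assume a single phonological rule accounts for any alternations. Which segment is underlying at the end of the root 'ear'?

/ɣ/

In [neɣe] and [neg] the final segment of 'ear' alternates: [ɣ] ~ [g].
But 'skin' keeps [g] in both environments ([nɔge], [nɔg]), so there is no rule changing /g/ to [ɣ] before the PL suffix.
The alternation reflects word-final hardening: voiced fricatives become stops word-finally. /ɣ/ is underlying.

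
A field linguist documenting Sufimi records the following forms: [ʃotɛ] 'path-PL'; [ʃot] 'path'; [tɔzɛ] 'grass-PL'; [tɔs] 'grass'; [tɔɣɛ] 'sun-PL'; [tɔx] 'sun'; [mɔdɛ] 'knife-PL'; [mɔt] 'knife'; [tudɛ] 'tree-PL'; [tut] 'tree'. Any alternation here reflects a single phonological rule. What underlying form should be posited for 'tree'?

The root 'tree' surfaces as [tudɛ] and [tut], with a stem-final [d] ~ [t] alternation.
The stem 'path' ([ʃotɛ], [ʃot]) shows [t] unchanged in both environments, so [t] cannot be basic with [d] derived before the PL suffix.
Therefore /d/ is basic and [t] is derived by word-final obstruent devoicing (voiced obstruents become voiceless word-finally).

/tud/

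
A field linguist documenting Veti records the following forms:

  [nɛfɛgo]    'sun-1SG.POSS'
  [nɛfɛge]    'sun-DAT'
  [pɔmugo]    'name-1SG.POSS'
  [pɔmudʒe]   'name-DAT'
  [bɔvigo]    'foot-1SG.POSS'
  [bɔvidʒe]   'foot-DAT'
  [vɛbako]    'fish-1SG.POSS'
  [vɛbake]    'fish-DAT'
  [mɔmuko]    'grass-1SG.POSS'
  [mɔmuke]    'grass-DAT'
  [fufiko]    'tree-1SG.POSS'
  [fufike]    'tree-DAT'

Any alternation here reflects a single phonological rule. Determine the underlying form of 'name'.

/pɔmudʒ/

'name' shows [g] ~ [dʒ] at the end of the stem ([pɔmugo] vs [pɔmudʒe]).
The stem 'sun' ([nɛfɛgo], [nɛfɛge]) shows [g] unchanged in both environments, so [g] cannot be basic with [dʒ] derived before the DAT suffix.
The alternation reflects depalatalization: palato-alveolar /dʒ/ becomes [g] when no front vowel follows. /dʒ/ is underlying.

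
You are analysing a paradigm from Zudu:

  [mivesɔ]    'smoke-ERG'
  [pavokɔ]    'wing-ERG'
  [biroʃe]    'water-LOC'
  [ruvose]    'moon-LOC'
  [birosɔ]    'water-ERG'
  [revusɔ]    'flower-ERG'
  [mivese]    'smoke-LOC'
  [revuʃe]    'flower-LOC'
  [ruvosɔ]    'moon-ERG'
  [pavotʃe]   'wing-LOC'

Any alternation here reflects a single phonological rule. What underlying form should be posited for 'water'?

'water' shows [ʃ] ~ [s] at the end of the stem ([biroʃe] vs [birosɔ]).
But 'moon' keeps [s] in both environments ([ruvose], [ruvosɔ]), so there is no rule changing /s/ to [ʃ] before the LOC suffix.
The underlying segment must be /ʃ/; palato-alveolar /tʃ/ and /ʃ/ become [k] and [s] when no front vowel follows, yielding [s] there.
The underlying form of 'water' is therefore /biroʃ/.

/biroʃ/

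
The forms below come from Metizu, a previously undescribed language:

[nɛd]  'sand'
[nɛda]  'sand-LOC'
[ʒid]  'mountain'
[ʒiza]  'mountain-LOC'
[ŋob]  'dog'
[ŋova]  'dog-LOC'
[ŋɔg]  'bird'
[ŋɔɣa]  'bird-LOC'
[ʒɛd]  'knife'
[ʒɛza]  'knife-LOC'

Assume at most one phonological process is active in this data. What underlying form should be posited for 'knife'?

The stem for 'knife' ends in [d] in [ʒɛd] but [z] in [ʒɛza].
Compare 'sand', with invariant [d] in [nɛd] and [nɛda]: an analysis with underlying /d/ and a rule producing [z] before the LOC suffix would wrongly predict alternation here too.
So /z/ is underlying, and a rule of word-final hardening — voiced fricatives become stops word-finally — gives [d].

/ʒɛz/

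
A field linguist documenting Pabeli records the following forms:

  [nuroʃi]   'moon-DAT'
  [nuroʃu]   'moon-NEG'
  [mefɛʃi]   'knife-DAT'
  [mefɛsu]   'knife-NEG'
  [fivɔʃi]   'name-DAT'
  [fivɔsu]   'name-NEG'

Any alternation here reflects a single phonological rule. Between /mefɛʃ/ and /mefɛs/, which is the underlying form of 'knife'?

The stem for 'knife' ends in [ʃ] in [mefɛʃi] but [s] in [mefɛsu].
The stem 'moon' ([nuroʃi], [nuroʃu]) shows [ʃ] unchanged in both environments, so [ʃ] cannot be basic with [s] derived before the NEG suffix.
The underlying segment must be /s/; /s/ becomes palato-alveolar [ʃ] before a front vowel, yielding [ʃ] there.

/mefɛs/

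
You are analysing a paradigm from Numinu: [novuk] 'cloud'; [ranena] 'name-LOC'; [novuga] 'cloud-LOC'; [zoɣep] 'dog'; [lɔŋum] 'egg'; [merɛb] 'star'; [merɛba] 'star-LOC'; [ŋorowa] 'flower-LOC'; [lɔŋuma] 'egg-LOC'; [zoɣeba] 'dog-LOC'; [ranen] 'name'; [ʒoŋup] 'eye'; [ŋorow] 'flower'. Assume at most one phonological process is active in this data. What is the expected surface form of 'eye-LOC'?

[ʒoŋuba]

In [zoɣep] and [zoɣeba] the final segment of 'dog' alternates: [p] ~ [b].
Compare 'star', with invariant [b] in [merɛb] and [merɛba]: an analysis with underlying /b/ and a rule producing [p] in isolation would wrongly predict alternation here too.
So /p/ is underlying, and a rule of intervocalic voicing — voiceless stops become voiced between vowels — gives [b].
The one attested form of 'eye', [ʒoŋup], shows underlying /ʒoŋup/. Applying the same rule between vowels gives [ʒoŋuba].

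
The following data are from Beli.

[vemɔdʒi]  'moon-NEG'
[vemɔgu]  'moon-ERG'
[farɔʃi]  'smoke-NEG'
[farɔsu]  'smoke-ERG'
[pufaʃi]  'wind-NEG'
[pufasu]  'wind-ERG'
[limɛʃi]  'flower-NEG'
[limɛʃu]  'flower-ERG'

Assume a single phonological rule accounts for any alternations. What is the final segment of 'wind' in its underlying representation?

/s/

In [pufaʃi] and [pufasu] the final segment of 'wind' alternates: [ʃ] ~ [s].
But 'flower' keeps [ʃ] in both environments ([limɛʃi], [limɛʃu]), so there is no rule changing /ʃ/ to [s] before the ERG suffix.
The underlying segment must be /s/; /g/ and /s/ become palato-alveolar [dʒ] and [ʃ] before a front vowel, yielding [ʃ] there.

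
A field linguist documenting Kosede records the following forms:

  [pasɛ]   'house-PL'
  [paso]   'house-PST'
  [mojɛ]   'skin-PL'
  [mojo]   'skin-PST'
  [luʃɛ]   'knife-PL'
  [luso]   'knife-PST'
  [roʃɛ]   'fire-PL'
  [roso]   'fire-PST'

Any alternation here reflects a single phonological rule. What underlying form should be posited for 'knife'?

/luʃ/

In [luʃɛ] and [luso] the final segment of 'knife' alternates: [ʃ] ~ [s].
But 'house' keeps [s] in both environments ([pasɛ], [paso]), so there is no rule changing /s/ to [ʃ] before the PL suffix.
The alternation reflects depalatalization: palato-alveolar /ʃ/ becomes [s] when no front vowel follows. /ʃ/ is underlying.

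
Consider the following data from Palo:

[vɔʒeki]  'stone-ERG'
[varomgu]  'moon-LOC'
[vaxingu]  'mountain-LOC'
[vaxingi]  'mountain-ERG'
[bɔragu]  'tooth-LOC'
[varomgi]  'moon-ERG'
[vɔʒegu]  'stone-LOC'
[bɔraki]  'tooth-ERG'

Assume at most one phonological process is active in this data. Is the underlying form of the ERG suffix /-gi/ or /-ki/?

/-ki/

The ERG suffix surfaces as [-gi] and [-ki], depending on the final segment of the stem.
By contrast the LOC suffix keeps its initial [g] throughout — that segment must be underlying.
So the underlying form is /-ki/, and voiceless stops become voiced after a nasal.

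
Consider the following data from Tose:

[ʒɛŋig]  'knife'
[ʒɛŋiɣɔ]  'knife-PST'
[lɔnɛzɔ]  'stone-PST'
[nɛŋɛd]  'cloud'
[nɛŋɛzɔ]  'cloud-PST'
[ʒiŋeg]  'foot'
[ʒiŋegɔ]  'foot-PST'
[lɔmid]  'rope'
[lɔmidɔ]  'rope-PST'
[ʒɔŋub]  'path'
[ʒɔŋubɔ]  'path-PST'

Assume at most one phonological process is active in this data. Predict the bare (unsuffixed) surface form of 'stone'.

'cloud' shows [d] ~ [z] at the end of the stem ([nɛŋɛd] vs [nɛŋɛzɔ]).
Compare 'rope', with invariant [d] in [lɔmid] and [lɔmidɔ]: an analysis with underlying /d/ and a rule producing [z] before the PST suffix would wrongly predict alternation here too.
The alternation reflects word-final hardening: voiced fricatives become stops word-finally. /z/ is underlying.
The one attested form of 'stone', [lɔnɛzɔ], shows underlying /lɔnɛz/. Applying the same rule word-finally gives [lɔnɛd].

[lɔnɛd]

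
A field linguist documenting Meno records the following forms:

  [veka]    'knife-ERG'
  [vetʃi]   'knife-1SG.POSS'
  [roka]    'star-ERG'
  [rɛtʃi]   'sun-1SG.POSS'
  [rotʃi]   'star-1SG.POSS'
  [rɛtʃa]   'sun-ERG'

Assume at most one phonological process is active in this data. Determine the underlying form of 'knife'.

/vek/

In [vetʃi] and [veka] the final segment of 'knife' alternates: [tʃ] ~ [k].
Compare 'sun', with invariant [tʃ] in [rɛtʃi] and [rɛtʃa]: an analysis with underlying /tʃ/ and a rule producing [k] before the ERG suffix would wrongly predict alternation here too.
So /k/ is underlying, and a rule of palatalization before a front vowel — /k/ becomes palato-alveolar [tʃ] before a front vowel — gives [tʃ].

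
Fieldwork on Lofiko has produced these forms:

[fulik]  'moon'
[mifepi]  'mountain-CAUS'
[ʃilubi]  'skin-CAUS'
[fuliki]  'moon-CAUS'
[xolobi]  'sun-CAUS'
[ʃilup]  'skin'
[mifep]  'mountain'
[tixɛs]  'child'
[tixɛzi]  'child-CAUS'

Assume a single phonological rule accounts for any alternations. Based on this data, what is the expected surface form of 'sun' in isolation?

[xolop]

In [ʃilup] and [ʃilubi] the final segment of 'skin' alternates: [p] ~ [b].
But 'mountain' keeps [p] in both environments ([mifep], [mifepi]), so there is no rule changing /p/ to [b] before the CAUS suffix.
The underlying segment must be /b/; voiced obstruents become voiceless word-finally, yielding [p] there.
From [xolobi] the stem 'sun' is /xolob/; word-finally this yields [xolop].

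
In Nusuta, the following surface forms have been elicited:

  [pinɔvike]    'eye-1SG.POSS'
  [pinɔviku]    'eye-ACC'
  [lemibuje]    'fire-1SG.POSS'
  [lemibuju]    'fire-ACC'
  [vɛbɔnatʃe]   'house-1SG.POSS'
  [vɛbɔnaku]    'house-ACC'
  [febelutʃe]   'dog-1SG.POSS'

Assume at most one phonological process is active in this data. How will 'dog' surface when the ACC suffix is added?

[febeluku]

'house' shows [tʃ] ~ [k] at the end of the stem ([vɛbɔnatʃe] vs [vɛbɔnaku]).
Compare 'eye', with invariant [k] in [pinɔvike] and [pinɔviku]: an analysis with underlying /k/ and a rule producing [tʃ] before the 1SG.POSS suffix would wrongly predict alternation here too.
The underlying segment must be /tʃ/; palato-alveolar /tʃ/ becomes [k] when no front vowel follows, yielding [k] there.
From [febelutʃe] the stem 'dog' is /febelutʃ/; when no front vowel follows this yields [febeluku].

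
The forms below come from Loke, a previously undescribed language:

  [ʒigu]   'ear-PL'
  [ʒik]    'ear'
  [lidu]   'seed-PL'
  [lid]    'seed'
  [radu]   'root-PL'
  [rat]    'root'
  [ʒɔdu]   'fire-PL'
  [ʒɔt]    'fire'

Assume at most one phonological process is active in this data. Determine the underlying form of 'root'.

The stem for 'root' ends in [d] in [radu] but [t] in [rat].
Compare 'seed', with invariant [d] in [lidu] and [lid]: an analysis with underlying /d/ and a rule producing [t] in isolation would wrongly predict alternation here too.
Therefore /t/ is basic and [d] is derived by intervocalic voicing (voiceless stops become voiced between vowels).

/rat/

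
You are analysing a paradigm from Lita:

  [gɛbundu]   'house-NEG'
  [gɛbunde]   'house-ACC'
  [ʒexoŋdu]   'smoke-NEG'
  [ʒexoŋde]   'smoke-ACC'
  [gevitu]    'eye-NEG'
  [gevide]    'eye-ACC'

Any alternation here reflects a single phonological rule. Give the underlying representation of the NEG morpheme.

/-tu/

The NEG morpheme has two allomorphs, [-du] and [-tu].
By contrast the ACC suffix keeps its initial [d] throughout — that segment must be underlying.
So the underlying form is /-tu/, and voiceless stops become voiced after a nasal.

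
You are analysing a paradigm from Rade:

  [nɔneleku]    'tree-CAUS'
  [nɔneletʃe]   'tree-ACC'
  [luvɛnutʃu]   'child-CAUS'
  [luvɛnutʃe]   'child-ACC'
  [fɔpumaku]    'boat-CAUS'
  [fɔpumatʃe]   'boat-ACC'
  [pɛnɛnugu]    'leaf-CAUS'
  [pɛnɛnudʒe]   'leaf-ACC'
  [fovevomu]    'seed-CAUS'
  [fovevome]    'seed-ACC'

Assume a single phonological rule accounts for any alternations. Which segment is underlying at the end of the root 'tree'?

In [nɔneleku] and [nɔneletʃe] the final segment of 'tree' alternates: [k] ~ [tʃ].
Compare 'child', with invariant [tʃ] in [luvɛnutʃu] and [luvɛnutʃe]: an analysis with underlying /tʃ/ and a rule producing [k] before the CAUS suffix would wrongly predict alternation here too.
The underlying segment must be /k/; /k/ and /g/ become palato-alveolar [tʃ] and [dʒ] before a front vowel, yielding [tʃ] there.

/k/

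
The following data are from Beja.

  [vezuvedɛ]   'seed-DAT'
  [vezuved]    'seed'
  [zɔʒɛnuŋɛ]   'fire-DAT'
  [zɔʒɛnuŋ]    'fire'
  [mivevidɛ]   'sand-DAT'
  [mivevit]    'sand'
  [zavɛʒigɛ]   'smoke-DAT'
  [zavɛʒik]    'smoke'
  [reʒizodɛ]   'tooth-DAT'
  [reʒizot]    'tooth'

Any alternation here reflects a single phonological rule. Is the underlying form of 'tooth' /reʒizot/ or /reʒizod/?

In [reʒizodɛ] and [reʒizot] the final segment of 'tooth' alternates: [d] ~ [t].
If /d/ were underlying and a rule turned it into [t] in isolation, 'seed' would also alternate; but it has [d] in both [vezuvedɛ] and [vezuved].
The underlying segment must be /t/; voiceless stops become voiced between vowels, yielding [d] there.

/reʒizot/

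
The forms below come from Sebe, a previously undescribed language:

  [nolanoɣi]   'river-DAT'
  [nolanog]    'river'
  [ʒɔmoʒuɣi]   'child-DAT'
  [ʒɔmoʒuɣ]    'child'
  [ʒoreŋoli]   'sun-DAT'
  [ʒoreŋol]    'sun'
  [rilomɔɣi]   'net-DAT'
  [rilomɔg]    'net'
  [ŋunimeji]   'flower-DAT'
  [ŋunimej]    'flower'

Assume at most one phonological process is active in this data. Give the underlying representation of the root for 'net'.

'net' shows [ɣ] ~ [g] at the end of the stem ([rilomɔɣi] vs [rilomɔg]).
The stem 'child' ([ʒɔmoʒuɣi], [ʒɔmoʒuɣ]) shows [ɣ] unchanged in both environments, so [ɣ] cannot be basic with [g] derived in isolation.
So /g/ is underlying, and a rule of intervocalic spirantization — voiced stops become fricatives between vowels — gives [ɣ].
The underlying form of 'net' is therefore /rilomɔg/.

/rilomɔg/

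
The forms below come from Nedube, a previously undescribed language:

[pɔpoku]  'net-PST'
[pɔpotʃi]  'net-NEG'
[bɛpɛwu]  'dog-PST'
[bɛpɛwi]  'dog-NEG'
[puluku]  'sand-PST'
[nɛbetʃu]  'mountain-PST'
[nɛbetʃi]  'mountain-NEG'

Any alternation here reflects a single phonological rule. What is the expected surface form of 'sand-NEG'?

[pulutʃi]

The root 'net' surfaces as [pɔpoku] and [pɔpotʃi], with a stem-final [k] ~ [tʃ] alternation.
The stem 'mountain' ([nɛbetʃu], [nɛbetʃi]) shows [tʃ] unchanged in both environments, so [tʃ] cannot be basic with [k] derived before the PST suffix.
So /k/ is underlying, and a rule of palatalization before a front vowel — /k/ becomes palato-alveolar [tʃ] before a front vowel — gives [tʃ].
The one attested form of 'sand', [puluku], shows underlying /puluk/. Applying the same rule before a front vowel gives [pulutʃi].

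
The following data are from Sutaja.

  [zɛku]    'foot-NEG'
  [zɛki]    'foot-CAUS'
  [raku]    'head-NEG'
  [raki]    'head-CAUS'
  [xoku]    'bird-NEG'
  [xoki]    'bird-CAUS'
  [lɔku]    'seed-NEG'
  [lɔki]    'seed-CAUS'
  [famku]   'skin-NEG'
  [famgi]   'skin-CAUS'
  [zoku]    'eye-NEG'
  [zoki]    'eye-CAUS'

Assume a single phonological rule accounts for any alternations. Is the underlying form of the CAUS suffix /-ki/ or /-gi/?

The CAUS suffix surfaces as [-gi] and [-ki], depending on the final segment of the stem.
The NEG suffix, which begins with [k], is invariant after every stem; so [k] is not altered by any rule here.
The CAUS suffix is therefore /-gi/ underlyingly, with post-vocalic devoicing: voiced stops become voiceless after a vowel.

/-gi/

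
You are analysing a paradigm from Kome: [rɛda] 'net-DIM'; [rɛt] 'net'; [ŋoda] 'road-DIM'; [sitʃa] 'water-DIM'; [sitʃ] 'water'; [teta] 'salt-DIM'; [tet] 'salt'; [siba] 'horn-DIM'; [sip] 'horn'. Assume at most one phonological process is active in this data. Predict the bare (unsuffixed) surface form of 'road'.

The stem for 'net' ends in [d] in [rɛda] but [t] in [rɛt].
But 'salt' keeps [t] in both environments ([teta], [tet]), so there is no rule changing /t/ to [d] before the DIM suffix.
So /d/ is underlying, and a rule of word-final obstruent devoicing — voiced obstruents become voiceless word-finally — gives [t].
From [ŋoda] the stem 'road' is /ŋod/; word-finally this yields [ŋot].

[ŋot]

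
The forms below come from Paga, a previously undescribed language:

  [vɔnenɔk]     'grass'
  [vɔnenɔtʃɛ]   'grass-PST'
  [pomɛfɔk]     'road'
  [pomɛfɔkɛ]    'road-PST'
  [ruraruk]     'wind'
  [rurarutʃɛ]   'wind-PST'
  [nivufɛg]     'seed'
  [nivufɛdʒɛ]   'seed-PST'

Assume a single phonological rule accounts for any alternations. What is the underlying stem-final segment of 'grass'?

/tʃ/

In [vɔnenɔk] and [vɔnenɔtʃɛ] the final segment of 'grass' alternates: [k] ~ [tʃ].
If /k/ were underlying and a rule turned it into [tʃ] before the PST suffix, 'road' would also alternate; but it has [k] in both [pomɛfɔk] and [pomɛfɔkɛ].
The alternation reflects depalatalization: palato-alveolar /tʃ/ and /dʒ/ become [k] and [g] when no front vowel follows. /tʃ/ is underlying.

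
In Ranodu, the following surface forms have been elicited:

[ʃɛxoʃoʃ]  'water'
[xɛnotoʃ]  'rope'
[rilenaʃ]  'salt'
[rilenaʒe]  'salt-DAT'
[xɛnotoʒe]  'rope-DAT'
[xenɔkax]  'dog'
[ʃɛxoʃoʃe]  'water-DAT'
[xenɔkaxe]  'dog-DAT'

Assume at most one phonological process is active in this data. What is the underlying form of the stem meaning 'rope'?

The stem for 'rope' ends in [ʃ] in [xɛnotoʃ] but [ʒ] in [xɛnotoʒe].
But 'water' keeps [ʃ] in both environments ([ʃɛxoʃoʃ], [ʃɛxoʃoʃe]), so there is no rule changing /ʃ/ to [ʒ] before the DAT suffix.
So /ʒ/ is underlying, and a rule of word-final obstruent devoicing — voiced obstruents become voiceless word-finally — gives [ʃ].
The underlying form of 'rope' is therefore /xɛnotoʒ/.

/xɛnotoʒ/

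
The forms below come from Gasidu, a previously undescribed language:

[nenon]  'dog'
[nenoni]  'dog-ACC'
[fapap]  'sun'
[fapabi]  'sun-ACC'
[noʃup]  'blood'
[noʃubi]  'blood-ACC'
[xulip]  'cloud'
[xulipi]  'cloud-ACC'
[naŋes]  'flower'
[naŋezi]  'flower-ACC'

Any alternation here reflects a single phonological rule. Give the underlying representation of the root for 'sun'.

/fapab/

The stem for 'sun' ends in [p] in [fapap] but [b] in [fapabi].
The stem 'cloud' ([xulip], [xulipi]) shows [p] unchanged in both environments, so [p] cannot be basic with [b] derived before the ACC suffix.
The underlying segment must be /b/; voiced obstruents become voiceless word-finally, yielding [p] there.
So 'sun' = /fapab/.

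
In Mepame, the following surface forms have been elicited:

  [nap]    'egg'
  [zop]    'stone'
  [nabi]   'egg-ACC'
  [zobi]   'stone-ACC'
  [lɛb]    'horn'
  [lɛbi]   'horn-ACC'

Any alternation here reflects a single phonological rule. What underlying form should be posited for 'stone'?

The stem for 'stone' ends in [p] in [zop] but [b] in [zobi].
But 'horn' keeps [b] in both environments ([lɛb], [lɛbi]), so there is no rule changing /b/ to [p] in isolation.
Therefore /p/ is basic and [b] is derived by intervocalic voicing (voiceless stops become voiced between vowels).

/zop/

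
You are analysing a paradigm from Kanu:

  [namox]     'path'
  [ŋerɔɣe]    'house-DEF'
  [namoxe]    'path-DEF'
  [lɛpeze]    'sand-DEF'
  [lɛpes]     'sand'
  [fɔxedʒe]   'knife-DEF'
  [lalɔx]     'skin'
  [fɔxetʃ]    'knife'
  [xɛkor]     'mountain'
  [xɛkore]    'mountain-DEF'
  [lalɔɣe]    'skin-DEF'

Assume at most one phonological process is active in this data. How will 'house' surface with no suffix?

The stem for 'skin' ends in [x] in [lalɔx] but [ɣ] in [lalɔɣe].
If /x/ were underlying and a rule turned it into [ɣ] before the DEF suffix, 'path' would also alternate; but it has [x] in both [namox] and [namoxe].
The alternation reflects word-final obstruent devoicing: voiced obstruents become voiceless word-finally. /ɣ/ is underlying.
From [ŋerɔɣe] the stem 'house' is /ŋerɔɣ/; word-finally this yields [ŋerɔx].

[ŋerɔx]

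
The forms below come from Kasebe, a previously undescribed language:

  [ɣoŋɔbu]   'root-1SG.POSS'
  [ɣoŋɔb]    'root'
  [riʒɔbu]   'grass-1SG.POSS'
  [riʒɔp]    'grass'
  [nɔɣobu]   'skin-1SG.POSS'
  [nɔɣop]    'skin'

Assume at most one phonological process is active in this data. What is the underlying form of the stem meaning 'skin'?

/nɔɣop/

In [nɔɣobu] and [nɔɣop] the final segment of 'skin' alternates: [b] ~ [p].
But 'root' keeps [b] in both environments ([ɣoŋɔbu], [ɣoŋɔb]), so there is no rule changing /b/ to [p] in isolation.
The underlying segment must be /p/; voiceless stops become voiced between vowels, yielding [b] there.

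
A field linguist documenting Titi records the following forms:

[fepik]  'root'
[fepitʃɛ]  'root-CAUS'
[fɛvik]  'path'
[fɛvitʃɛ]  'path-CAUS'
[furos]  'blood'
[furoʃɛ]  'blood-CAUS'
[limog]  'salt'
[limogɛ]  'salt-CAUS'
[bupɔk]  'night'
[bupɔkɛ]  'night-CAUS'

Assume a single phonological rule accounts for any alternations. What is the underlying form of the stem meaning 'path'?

The root 'path' surfaces as [fɛvik] and [fɛvitʃɛ], with a stem-final [k] ~ [tʃ] alternation.
But 'night' keeps [k] in both environments ([bupɔk], [bupɔkɛ]), so there is no rule changing /k/ to [tʃ] before the CAUS suffix.
The underlying segment must be /tʃ/; palato-alveolar /tʃ/ and /ʃ/ become [k] and [s] when no front vowel follows, yielding [k] there.

/fɛvitʃ/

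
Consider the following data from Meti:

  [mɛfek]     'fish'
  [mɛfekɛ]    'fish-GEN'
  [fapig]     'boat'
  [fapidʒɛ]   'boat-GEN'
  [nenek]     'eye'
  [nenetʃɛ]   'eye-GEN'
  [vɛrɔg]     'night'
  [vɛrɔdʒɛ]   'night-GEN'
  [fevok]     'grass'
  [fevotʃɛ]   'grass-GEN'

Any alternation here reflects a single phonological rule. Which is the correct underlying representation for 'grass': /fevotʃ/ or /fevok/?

/fevotʃ/

'grass' shows [k] ~ [tʃ] at the end of the stem ([fevok] vs [fevotʃɛ]).
The stem 'fish' ([mɛfek], [mɛfekɛ]) shows [k] unchanged in both environments, so [k] cannot be basic with [tʃ] derived before the GEN suffix.
Therefore /tʃ/ is basic and [k] is derived by depalatalization (palato-alveolar /tʃ/ and /dʒ/ become [k] and [g] when no front vowel follows).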